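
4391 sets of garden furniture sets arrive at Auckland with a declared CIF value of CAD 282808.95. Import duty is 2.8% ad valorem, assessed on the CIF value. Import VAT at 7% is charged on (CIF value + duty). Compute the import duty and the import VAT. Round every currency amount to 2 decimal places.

Import duty: CAD 7918.65; import VAT: CAD 20350.93

Import duty = 282808.95 × 2.8% = 7918.65
VAT base = CIF + duty = 282808.95 + 7918.65 = 290727.60
Import VAT = 290727.60 × 7% = 20350.93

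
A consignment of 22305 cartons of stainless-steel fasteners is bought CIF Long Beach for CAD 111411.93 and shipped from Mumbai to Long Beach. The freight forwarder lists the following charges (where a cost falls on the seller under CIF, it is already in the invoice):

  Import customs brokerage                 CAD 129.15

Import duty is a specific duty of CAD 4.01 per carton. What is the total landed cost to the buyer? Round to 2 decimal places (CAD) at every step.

Total landed cost: CAD 200984.13

CIF: the seller pays costs through ocean freight and marine insurance to the destination port.
The CIF price already equals the CIF value: 111411.93
Import duty = 22305 × 4.01 = 89443.05
Buyer bears: brokerage 129.15 + duty 89443.05 = 89572.20
Landed cost = invoice 111411.93 + 89572.20 = 200984.13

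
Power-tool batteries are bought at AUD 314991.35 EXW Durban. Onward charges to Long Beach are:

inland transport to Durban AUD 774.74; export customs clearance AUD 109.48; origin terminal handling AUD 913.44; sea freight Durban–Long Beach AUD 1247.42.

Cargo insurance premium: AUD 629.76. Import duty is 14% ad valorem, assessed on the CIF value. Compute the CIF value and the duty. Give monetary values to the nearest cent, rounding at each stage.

CIF = EXW price + pre-shipment costs + freight + insurance
CIF = 314991.35 + 774.74 + 109.48 + 913.44 + 1247.42 + 629.76 = 318666.19
Import duty = 318666.19 × 14% = 44613.27

CIF value: AUD 318666.19; import duty: AUD 44613.27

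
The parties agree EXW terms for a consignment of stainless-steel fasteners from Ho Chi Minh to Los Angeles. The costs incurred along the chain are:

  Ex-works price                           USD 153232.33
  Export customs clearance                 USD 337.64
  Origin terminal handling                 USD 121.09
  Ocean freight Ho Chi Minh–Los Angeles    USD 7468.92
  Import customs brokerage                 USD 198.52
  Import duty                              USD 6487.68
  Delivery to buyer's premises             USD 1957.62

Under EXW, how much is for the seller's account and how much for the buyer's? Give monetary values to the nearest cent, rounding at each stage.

Seller: USD 153232.33; buyer: USD 16571.47

EXW: the seller makes goods available at their premises; the buyer bears all onward costs.
Seller's account: goods 153232.33 = 153232.33
Buyer's account: export clearance 337.64 + origin terminal 121.09 + freight 7468.92 + brokerage 198.52 + duty 6487.68 + delivery 1957.62 = 16571.47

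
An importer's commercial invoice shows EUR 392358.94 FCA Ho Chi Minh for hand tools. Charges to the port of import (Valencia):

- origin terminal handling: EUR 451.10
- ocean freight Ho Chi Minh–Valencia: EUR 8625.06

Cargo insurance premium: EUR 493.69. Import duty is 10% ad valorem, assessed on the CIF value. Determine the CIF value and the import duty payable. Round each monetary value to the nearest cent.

CIF = FCA price + pre-shipment costs + freight + insurance
CIF = 392358.94 + 451.10 + 8625.06 + 493.69 = 401928.79
Import duty = 401928.79 × 10% = 40192.88

CIF value: EUR 401928.79; import duty: EUR 40192.88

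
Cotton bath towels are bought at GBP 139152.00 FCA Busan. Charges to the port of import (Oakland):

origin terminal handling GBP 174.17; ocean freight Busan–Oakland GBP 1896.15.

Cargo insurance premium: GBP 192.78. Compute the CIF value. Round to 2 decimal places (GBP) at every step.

CIF value: GBP 141415.10

CIF = FCA price + pre-shipment costs + freight + insurance
CIF = 139152.00 + 174.17 + 1896.15 + 192.78 = 141415.10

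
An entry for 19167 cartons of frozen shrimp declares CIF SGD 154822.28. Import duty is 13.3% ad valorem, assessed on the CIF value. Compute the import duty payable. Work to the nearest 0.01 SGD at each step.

Import duty: SGD 20591.36

Import duty = 154822.28 × 13.3% = 20591.36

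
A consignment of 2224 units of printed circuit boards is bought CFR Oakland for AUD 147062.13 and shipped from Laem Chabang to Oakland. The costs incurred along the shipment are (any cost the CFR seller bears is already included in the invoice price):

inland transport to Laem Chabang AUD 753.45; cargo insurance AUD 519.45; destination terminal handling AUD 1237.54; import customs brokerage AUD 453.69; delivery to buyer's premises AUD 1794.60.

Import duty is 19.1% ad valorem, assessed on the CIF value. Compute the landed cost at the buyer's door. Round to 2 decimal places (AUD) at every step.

CFR: the seller pays costs through ocean freight to the destination port, but not insurance.
Already in the invoice (seller's account under CFR): inland to port — exclude.
CIF value = CFR price + insurance = 147062.13 + 519.45 = 147581.58
Import duty = 147581.58 × 19.1% = 28188.08
Buyer bears: insurance 519.45 + destination terminal 1237.54 + brokerage 453.69 + delivery 1794.60 + duty 28188.08 = 32193.36
Landed cost = invoice 147062.13 + 32193.36 = 179255.49

Total landed cost: AUD 179255.49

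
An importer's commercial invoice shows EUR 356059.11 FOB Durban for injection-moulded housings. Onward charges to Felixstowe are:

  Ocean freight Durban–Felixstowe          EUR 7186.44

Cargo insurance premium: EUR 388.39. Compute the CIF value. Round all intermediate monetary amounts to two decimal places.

CIF = FOB price + freight + insurance
CIF = 356059.11 + 7186.44 + 388.39 = 363633.94

CIF value: EUR 363633.94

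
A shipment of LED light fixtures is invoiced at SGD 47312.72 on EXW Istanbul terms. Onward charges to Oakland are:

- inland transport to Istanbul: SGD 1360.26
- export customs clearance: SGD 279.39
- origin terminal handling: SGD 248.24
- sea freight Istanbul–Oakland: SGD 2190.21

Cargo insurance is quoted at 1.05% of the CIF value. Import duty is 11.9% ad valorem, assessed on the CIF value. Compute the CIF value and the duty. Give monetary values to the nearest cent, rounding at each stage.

CIF value: SGD 51936.15; import duty: SGD 6180.40

Let C be the CIF value. C = EXW price + pre-shipment costs + freight + 1.05% × C
C − 1.05% × C = 47312.72 + 1360.26 + 279.39 + 248.24 + 2190.21
0.9895 × C = 51390.82
C = 51390.82 / 0.9895 = 51936.15
Insurance premium = 1.05% × 51936.15 = 545.33
Import duty = 51936.15 × 11.9% = 6180.40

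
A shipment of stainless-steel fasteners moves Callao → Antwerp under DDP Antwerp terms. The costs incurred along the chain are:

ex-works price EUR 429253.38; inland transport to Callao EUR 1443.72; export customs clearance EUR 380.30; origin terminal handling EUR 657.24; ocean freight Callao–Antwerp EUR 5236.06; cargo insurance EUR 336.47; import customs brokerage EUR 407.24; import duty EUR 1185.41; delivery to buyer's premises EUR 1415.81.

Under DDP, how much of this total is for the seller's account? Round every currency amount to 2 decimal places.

Seller's account: EUR 440315.63

DDP: the seller bears all costs including import duty.
Seller's account: goods 429253.38 + inland to port 1443.72 + export clearance 380.30 + origin terminal 657.24 + freight 5236.06 + insurance 336.47 + brokerage 407.24 + duty 1185.41 + delivery 1415.81 = 440315.63
Buyer's account: 0.00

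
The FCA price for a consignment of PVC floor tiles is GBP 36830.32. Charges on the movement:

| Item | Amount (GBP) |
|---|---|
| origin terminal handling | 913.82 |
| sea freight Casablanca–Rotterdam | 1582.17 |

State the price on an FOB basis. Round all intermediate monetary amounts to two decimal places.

FOB price: GBP 37744.14

Not relevant to the conversion: freight — on the buyer under both terms; not part of either seller's price.
From FCA to FOB, the seller additionally bears: origin terminal.
FOB price = 36830.32 + 913.82 = 37744.14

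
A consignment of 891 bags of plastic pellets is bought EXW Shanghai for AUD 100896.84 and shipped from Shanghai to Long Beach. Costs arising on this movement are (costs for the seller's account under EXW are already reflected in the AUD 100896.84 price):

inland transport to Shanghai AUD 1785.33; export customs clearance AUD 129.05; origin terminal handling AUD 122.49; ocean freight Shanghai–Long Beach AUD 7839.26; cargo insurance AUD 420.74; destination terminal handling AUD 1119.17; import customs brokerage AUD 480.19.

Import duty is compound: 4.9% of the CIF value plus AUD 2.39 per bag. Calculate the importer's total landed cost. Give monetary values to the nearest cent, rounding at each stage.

EXW: the seller makes goods available at their premises; the buyer bears all onward costs.
CIF value = EXW price + inland to port + export clearance + origin terminal + freight + insurance = 100896.84 + 1785.33 + 129.05 + 122.49 + 7839.26 + 420.74 = 111193.71
Ad valorem component: 111193.71 × 4.9% = 5448.49
Specific component: 891 × 2.39 = 2129.49
Import duty = 5448.49 + 2129.49 = 7577.98
Buyer bears: inland to port 1785.33 + export clearance 129.05 + origin terminal 122.49 + freight 7839.26 + insurance 420.74 + destination terminal 1119.17 + brokerage 480.19 + duty 7577.98 = 19474.21
Landed cost = invoice 100896.84 + 19474.21 = 120371.05

Total landed cost: AUD 120371.05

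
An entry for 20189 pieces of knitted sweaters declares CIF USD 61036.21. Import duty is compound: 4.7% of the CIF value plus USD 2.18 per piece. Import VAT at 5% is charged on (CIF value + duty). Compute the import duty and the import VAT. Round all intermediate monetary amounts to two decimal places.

Ad valorem component: 61036.21 × 4.7% = 2868.70
Specific component: 20189 × 2.18 = 44012.02
Import duty = 2868.70 + 44012.02 = 46880.72
VAT base = CIF + duty = 61036.21 + 46880.72 = 107916.93
Import VAT = 107916.93 × 5% = 5395.85

Import duty: USD 46880.72; import VAT: USD 5395.85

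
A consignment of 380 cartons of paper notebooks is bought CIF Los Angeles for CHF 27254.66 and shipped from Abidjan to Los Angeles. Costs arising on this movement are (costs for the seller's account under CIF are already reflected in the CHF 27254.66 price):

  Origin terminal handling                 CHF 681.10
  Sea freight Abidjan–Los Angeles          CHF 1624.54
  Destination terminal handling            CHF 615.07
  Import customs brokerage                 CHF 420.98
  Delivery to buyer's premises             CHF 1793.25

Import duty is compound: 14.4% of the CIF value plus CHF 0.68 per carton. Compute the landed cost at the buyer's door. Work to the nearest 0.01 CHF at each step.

Total landed cost: CHF 34267.03

CIF: the seller pays costs through ocean freight and marine insurance to the destination port.
Already in the invoice (seller's account under CIF): origin terminal, freight — exclude.
The CIF price already equals the CIF value: 27254.66
Ad valorem component: 27254.66 × 14.4% = 3924.67
Specific component: 380 × 0.68 = 258.40
Import duty = 3924.67 + 258.40 = 4183.07
Buyer bears: destination terminal 615.07 + brokerage 420.98 + delivery 1793.25 + duty 4183.07 = 7012.37
Landed cost = invoice 27254.66 + 7012.37 = 34267.03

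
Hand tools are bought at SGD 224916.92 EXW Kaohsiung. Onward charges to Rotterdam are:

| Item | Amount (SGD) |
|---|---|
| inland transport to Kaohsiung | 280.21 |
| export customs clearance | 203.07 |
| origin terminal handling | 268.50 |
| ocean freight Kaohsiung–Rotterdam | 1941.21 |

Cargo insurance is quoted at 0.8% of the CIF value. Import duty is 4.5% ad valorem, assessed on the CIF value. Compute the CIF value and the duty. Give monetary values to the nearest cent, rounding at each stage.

Let C be the CIF value. C = EXW price + pre-shipment costs + freight + 0.8% × C
C − 0.8% × C = 224916.92 + 280.21 + 203.07 + 268.50 + 1941.21
0.992 × C = 227609.91
C = 227609.91 / 0.992 = 229445.47
Insurance premium = 0.8% × 229445.47 = 1835.56
Import duty = 229445.47 × 4.5% = 10325.05

CIF value: SGD 229445.47; import duty: SGD 10325.05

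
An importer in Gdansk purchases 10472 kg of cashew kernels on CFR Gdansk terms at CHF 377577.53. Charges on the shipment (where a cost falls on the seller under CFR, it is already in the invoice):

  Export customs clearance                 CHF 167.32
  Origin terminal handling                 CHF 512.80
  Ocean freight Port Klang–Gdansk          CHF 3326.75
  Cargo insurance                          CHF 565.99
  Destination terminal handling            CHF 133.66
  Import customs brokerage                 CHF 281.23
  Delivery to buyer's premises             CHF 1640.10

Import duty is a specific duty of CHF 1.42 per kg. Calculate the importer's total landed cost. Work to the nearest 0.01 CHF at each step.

Total landed cost: CHF 395068.75

CFR: the seller pays costs through ocean freight to the destination port, but not insurance.
Already in the invoice (seller's account under CFR): export clearance, origin terminal, freight — exclude.
CIF value = CFR price + insurance = 377577.53 + 565.99 = 378143.52
Import duty = 10472 × 1.42 = 14870.24
Buyer bears: insurance 565.99 + destination terminal 133.66 + brokerage 281.23 + delivery 1640.10 + duty 14870.24 = 17491.22
Landed cost = invoice 377577.53 + 17491.22 = 395068.75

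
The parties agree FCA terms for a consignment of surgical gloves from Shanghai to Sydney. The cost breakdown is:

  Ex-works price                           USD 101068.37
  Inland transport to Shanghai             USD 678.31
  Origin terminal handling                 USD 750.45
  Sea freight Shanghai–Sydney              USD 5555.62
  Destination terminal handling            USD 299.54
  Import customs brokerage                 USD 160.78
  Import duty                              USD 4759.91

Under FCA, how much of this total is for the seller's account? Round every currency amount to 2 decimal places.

FCA: the seller delivers export-cleared goods to the carrier; the buyer bears costs from that point.
Seller's account: goods 101068.37 + inland to port 678.31 = 101746.68
Buyer's account: origin terminal 750.45 + freight 5555.62 + destination terminal 299.54 + brokerage 160.78 + duty 4759.91 = 11526.30

Seller's account: USD 101746.68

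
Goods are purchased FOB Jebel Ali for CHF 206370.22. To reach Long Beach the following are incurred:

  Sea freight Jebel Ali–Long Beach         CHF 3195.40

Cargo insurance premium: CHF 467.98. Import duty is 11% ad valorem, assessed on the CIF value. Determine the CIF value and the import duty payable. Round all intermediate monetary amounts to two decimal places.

CIF value: CHF 210033.60; import duty: CHF 23103.70

CIF = FOB price + freight + insurance
CIF = 206370.22 + 3195.40 + 467.98 = 210033.60
Import duty = 210033.60 × 11% = 23103.70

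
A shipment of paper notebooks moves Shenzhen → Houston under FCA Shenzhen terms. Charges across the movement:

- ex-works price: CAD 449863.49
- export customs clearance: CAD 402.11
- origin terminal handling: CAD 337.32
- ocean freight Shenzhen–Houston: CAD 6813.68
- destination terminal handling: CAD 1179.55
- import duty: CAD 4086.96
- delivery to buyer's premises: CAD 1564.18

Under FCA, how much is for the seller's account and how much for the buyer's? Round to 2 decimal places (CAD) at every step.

Seller: CAD 450265.60; buyer: CAD 13981.69

FCA: the seller delivers export-cleared goods to the carrier; the buyer bears costs from that point.
Seller's account: goods 449863.49 + export clearance 402.11 = 450265.60
Buyer's account: origin terminal 337.32 + freight 6813.68 + destination terminal 1179.55 + duty 4086.96 + delivery 1564.18 = 13981.69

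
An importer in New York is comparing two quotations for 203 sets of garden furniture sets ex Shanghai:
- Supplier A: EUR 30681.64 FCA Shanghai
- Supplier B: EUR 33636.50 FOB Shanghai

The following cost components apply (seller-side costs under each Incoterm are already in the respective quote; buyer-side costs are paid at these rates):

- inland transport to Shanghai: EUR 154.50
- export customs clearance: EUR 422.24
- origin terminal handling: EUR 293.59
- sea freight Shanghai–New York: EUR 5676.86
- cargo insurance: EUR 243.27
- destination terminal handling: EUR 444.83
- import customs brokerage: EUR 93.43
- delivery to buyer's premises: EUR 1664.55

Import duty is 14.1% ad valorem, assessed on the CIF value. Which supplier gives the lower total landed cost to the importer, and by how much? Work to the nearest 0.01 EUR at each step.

Supplier A is cheaper by EUR 3036.50

Supplier A (FCA):
CIF value = FCA price + origin terminal + freight + insurance = 30681.64 + 293.59 + 5676.86 + 243.27 = 36895.36
Import duty = 36895.36 × 14.1% = 5202.25
Buyer bears (A): 293.59 + 5676.86 + 243.27 + 444.83 + 93.43 + 1664.55 = 8416.53
Landed cost (A) = invoice 30681.64 + 8416.53 + duty 5202.25 = 44300.42
Supplier B (FOB):
CIF value = FOB price + freight + insurance = 33636.50 + 5676.86 + 243.27 = 39556.63
Import duty = 39556.63 × 14.1% = 5577.48
Buyer bears (B): 5676.86 + 243.27 + 444.83 + 93.43 + 1664.55 = 8122.94
Landed cost (B) = invoice 33636.50 + 8122.94 + duty 5577.48 = 47336.92
Difference = |44300.42 − 47336.92| = 3036.50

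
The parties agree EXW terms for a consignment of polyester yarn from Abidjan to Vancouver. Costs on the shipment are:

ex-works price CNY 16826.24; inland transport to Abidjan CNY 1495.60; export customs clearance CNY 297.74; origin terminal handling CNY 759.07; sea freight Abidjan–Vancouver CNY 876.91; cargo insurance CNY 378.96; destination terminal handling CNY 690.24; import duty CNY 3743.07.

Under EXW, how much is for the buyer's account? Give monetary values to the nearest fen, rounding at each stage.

Buyer's account: CNY 8241.59

EXW: the seller makes goods available at their premises; the buyer bears all onward costs.
Seller's account: goods 16826.24 = 16826.24
Buyer's account: inland to port 1495.60 + export clearance 297.74 + origin terminal 759.07 + freight 876.91 + insurance 378.96 + destination terminal 690.24 + duty 3743.07 = 8241.59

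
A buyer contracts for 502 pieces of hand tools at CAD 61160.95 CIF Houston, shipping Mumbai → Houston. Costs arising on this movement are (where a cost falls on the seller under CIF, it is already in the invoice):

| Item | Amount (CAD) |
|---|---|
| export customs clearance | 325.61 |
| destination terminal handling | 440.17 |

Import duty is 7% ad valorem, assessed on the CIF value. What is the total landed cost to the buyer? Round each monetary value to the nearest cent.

CIF: the seller pays costs through ocean freight and marine insurance to the destination port.
Already in the invoice (seller's account under CIF): export clearance — exclude.
The CIF price already equals the CIF value: 61160.95
Import duty = 61160.95 × 7% = 4281.27
Buyer bears: destination terminal 440.17 + duty 4281.27 = 4721.44
Landed cost = invoice 61160.95 + 4721.44 = 65882.39

Total landed cost: CAD 65882.39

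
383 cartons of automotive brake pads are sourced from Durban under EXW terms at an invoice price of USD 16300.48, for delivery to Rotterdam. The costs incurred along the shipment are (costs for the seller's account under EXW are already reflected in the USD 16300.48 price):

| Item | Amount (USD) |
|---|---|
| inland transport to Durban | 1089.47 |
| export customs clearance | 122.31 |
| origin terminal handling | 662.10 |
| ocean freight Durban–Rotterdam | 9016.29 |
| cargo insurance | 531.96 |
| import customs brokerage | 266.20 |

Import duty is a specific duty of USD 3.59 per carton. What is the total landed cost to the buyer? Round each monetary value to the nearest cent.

Total landed cost: USD 29363.78

EXW: the seller makes goods available at their premises; the buyer bears all onward costs.
CIF value = EXW price + inland to port + export clearance + origin terminal + freight + insurance = 16300.48 + 1089.47 + 122.31 + 662.10 + 9016.29 + 531.96 = 27722.61
Import duty = 383 × 3.59 = 1374.97
Buyer bears: inland to port 1089.47 + export clearance 122.31 + origin terminal 662.10 + freight 9016.29 + insurance 531.96 + brokerage 266.20 + duty 1374.97 = 13063.30
Landed cost = invoice 16300.48 + 13063.30 = 29363.78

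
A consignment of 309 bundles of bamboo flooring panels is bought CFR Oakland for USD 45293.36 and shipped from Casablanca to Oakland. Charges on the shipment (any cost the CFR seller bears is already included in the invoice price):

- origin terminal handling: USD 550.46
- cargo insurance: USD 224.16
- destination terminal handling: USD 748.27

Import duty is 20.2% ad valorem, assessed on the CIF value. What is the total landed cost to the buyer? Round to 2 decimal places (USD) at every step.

CFR: the seller pays costs through ocean freight to the destination port, but not insurance.
Already in the invoice (seller's account under CFR): origin terminal — exclude.
CIF value = CFR price + insurance = 45293.36 + 224.16 = 45517.52
Import duty = 45517.52 × 20.2% = 9194.54
Buyer bears: insurance 224.16 + destination terminal 748.27 + duty 9194.54 = 10166.97
Landed cost = invoice 45293.36 + 10166.97 = 55460.33

Total landed cost: USD 55460.33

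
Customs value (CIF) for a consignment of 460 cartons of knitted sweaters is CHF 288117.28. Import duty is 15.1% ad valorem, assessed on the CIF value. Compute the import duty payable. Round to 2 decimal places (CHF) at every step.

Import duty: CHF 43505.71

Import duty = 288117.28 × 15.1% = 43505.71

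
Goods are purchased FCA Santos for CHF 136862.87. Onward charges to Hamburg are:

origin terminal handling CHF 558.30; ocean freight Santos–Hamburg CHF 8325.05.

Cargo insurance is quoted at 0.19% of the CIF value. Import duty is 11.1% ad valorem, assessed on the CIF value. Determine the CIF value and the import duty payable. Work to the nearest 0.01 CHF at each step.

Let C be the CIF value. C = FCA price + pre-shipment costs + freight + 0.19% × C
C − 0.19% × C = 136862.87 + 558.30 + 8325.05
0.9981 × C = 145746.22
C = 145746.22 / 0.9981 = 146023.66
Insurance premium = 0.19% × 146023.66 = 277.44
Import duty = 146023.66 × 11.1% = 16208.63

CIF value: CHF 146023.66; import duty: CHF 16208.63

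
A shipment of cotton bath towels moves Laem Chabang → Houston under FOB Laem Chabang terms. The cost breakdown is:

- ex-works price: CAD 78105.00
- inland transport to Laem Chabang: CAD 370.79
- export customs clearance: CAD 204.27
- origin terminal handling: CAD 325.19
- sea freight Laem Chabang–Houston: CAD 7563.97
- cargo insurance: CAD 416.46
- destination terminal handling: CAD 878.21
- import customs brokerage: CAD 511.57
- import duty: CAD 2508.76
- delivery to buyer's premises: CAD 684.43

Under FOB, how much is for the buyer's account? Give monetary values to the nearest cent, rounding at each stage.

Buyer's account: CAD 12563.40

FOB: the seller bears costs until goods are on board at the origin port; the buyer bears freight, insurance and all costs thereafter.
Seller's account: goods 78105.00 + inland to port 370.79 + export clearance 204.27 + origin terminal 325.19 = 79005.25
Buyer's account: freight 7563.97 + insurance 416.46 + destination terminal 878.21 + brokerage 511.57 + duty 2508.76 + delivery 684.43 = 12563.40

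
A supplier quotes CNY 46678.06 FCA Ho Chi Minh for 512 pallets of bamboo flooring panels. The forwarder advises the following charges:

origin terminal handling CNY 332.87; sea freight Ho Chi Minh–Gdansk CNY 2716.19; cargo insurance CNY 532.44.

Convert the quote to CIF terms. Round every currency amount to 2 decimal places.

CIF price: CNY 50259.56

From FCA to CIF, the seller additionally bears: origin terminal, freight, insurance.
CIF price = 46678.06 + 332.87 + 2716.19 + 532.44 = 50259.56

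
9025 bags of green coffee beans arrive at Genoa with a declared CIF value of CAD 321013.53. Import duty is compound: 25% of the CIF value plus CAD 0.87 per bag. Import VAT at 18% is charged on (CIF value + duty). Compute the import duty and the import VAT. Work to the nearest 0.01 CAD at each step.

Ad valorem component: 321013.53 × 25% = 80253.38
Specific component: 9025 × 0.87 = 7851.75
Import duty = 80253.38 + 7851.75 = 88105.13
VAT base = CIF + duty = 321013.53 + 88105.13 = 409118.66
Import VAT = 409118.66 × 18% = 73641.36

Import duty: CAD 88105.13; import VAT: CAD 73641.36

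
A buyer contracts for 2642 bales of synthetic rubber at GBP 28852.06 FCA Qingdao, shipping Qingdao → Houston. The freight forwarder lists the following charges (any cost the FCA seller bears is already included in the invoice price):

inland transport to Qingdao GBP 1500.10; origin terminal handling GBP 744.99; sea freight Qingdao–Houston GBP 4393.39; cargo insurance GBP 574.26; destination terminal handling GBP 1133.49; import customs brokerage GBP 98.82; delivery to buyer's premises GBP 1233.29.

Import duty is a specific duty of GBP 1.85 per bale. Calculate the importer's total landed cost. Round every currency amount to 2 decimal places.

FCA: the seller delivers export-cleared goods to the carrier; the buyer bears costs from that point.
Already in the invoice (seller's account under FCA): inland to port — exclude.
CIF value = FCA price + origin terminal + freight + insurance = 28852.06 + 744.99 + 4393.39 + 574.26 = 34564.70
Import duty = 2642 × 1.85 = 4887.70
Buyer bears: origin terminal 744.99 + freight 4393.39 + insurance 574.26 + destination terminal 1133.49 + brokerage 98.82 + delivery 1233.29 + duty 4887.70 = 13065.94
Landed cost = invoice 28852.06 + 13065.94 = 41918.00

Total landed cost: GBP 41918.00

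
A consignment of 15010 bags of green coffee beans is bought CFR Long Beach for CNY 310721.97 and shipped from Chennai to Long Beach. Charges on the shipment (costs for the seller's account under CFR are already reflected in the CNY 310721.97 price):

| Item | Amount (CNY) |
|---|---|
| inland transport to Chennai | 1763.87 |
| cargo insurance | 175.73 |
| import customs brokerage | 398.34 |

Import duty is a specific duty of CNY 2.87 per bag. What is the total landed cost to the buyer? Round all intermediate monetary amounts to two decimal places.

CFR: the seller pays costs through ocean freight to the destination port, but not insurance.
Already in the invoice (seller's account under CFR): inland to port — exclude.
CIF value = CFR price + insurance = 310721.97 + 175.73 = 310897.70
Import duty = 15010 × 2.87 = 43078.70
Buyer bears: insurance 175.73 + brokerage 398.34 + duty 43078.70 = 43652.77
Landed cost = invoice 310721.97 + 43652.77 = 354374.74

Total landed cost: CNY 354374.74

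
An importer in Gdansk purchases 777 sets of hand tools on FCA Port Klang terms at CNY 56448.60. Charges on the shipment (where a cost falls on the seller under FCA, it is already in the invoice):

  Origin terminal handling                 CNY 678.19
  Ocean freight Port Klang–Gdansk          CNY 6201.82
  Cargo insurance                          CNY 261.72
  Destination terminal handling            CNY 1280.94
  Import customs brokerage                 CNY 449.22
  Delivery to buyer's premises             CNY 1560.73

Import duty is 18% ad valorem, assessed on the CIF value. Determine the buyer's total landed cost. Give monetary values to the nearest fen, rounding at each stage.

FCA: the seller delivers export-cleared goods to the carrier; the buyer bears costs from that point.
CIF value = FCA price + origin terminal + freight + insurance = 56448.60 + 678.19 + 6201.82 + 261.72 = 63590.33
Import duty = 63590.33 × 18% = 11446.26
Buyer bears: origin terminal 678.19 + freight 6201.82 + insurance 261.72 + destination terminal 1280.94 + brokerage 449.22 + delivery 1560.73 + duty 11446.26 = 21878.88
Landed cost = invoice 56448.60 + 21878.88 = 78327.48

Total landed cost: CNY 78327.48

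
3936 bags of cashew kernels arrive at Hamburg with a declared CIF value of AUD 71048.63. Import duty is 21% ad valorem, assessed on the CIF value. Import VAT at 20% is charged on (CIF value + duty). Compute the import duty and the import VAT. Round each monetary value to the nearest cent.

Import duty = 71048.63 × 21% = 14920.21
VAT base = CIF + duty = 71048.63 + 14920.21 = 85968.84
Import VAT = 85968.84 × 20% = 17193.77

Import duty: AUD 14920.21; import VAT: AUD 17193.77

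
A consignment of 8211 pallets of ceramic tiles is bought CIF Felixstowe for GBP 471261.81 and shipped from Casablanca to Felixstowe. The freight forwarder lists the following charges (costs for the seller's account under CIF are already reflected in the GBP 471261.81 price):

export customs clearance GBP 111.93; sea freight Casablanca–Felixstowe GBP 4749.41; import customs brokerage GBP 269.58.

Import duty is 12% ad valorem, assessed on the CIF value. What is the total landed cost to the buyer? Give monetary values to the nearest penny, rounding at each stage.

Total landed cost: GBP 528082.81

CIF: the seller pays costs through ocean freight and marine insurance to the destination port.
Already in the invoice (seller's account under CIF): export clearance, freight — exclude.
The CIF price already equals the CIF value: 471261.81
Import duty = 471261.81 × 12% = 56551.42
Buyer bears: brokerage 269.58 + duty 56551.42 = 56821.00
Landed cost = invoice 471261.81 + 56821.00 = 528082.81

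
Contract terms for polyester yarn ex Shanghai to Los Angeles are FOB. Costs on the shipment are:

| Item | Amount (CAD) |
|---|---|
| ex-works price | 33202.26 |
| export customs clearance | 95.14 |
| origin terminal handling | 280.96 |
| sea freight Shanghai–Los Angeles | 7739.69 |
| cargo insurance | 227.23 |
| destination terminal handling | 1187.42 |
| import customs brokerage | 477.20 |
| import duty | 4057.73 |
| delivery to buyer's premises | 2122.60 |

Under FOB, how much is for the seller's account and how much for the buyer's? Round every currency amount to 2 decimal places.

Seller: CAD 33578.36; buyer: CAD 15811.87

FOB: the seller bears costs until goods are on board at the origin port; the buyer bears freight, insurance and all costs thereafter.
Seller's account: goods 33202.26 + export clearance 95.14 + origin terminal 280.96 = 33578.36
Buyer's account: freight 7739.69 + insurance 227.23 + destination terminal 1187.42 + brokerage 477.20 + duty 4057.73 + delivery 2122.60 = 15811.87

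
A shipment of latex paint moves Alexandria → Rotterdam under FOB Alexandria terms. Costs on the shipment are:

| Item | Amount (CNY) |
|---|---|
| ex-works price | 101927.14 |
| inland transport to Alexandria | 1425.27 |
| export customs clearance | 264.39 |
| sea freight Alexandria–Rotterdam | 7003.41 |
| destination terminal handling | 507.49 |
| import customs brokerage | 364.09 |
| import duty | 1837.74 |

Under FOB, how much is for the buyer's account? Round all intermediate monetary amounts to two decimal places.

Buyer's account: CNY 9712.73

FOB: the seller bears costs until goods are on board at the origin port; the buyer bears freight, insurance and all costs thereafter.
Seller's account: goods 101927.14 + inland to port 1425.27 + export clearance 264.39 = 103616.80
Buyer's account: freight 7003.41 + destination terminal 507.49 + brokerage 364.09 + duty 1837.74 = 9712.73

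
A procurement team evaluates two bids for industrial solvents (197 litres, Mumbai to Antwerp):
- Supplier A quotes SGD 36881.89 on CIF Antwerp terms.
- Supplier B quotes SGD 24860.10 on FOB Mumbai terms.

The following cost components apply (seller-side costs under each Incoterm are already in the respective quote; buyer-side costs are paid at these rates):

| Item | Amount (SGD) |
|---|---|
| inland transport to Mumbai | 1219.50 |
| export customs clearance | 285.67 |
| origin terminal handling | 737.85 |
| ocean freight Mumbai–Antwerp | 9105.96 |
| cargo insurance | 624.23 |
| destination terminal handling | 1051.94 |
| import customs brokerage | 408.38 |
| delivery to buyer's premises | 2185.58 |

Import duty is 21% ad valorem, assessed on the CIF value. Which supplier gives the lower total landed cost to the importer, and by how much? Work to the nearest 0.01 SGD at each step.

Supplier B is cheaper by SGD 2772.84

Supplier A (CIF):
The CIF price already equals the CIF value: 36881.89
Import duty = 36881.89 × 21% = 7745.20
Buyer bears (A): 1051.94 + 408.38 + 2185.58 = 3645.90
Landed cost (A) = invoice 36881.89 + 3645.90 + duty 7745.20 = 48272.99
Supplier B (FOB):
CIF value = FOB price + freight + insurance = 24860.10 + 9105.96 + 624.23 = 34590.29
Import duty = 34590.29 × 21% = 7263.96
Buyer bears (B): 9105.96 + 624.23 + 1051.94 + 408.38 + 2185.58 = 13376.09
Landed cost (B) = invoice 24860.10 + 13376.09 + duty 7263.96 = 45500.15
Difference = |48272.99 − 45500.15| = 2772.84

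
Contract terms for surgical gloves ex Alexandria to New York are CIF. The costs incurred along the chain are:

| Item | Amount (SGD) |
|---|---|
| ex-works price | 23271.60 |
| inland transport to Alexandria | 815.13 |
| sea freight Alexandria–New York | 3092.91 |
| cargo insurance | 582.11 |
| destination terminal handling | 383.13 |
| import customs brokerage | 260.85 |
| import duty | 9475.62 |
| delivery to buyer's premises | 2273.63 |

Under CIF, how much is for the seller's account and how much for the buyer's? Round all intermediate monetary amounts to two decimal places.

CIF: the seller pays costs through ocean freight and marine insurance to the destination port.
Seller's account: goods 23271.60 + inland to port 815.13 + freight 3092.91 + insurance 582.11 = 27761.75
Buyer's account: destination terminal 383.13 + brokerage 260.85 + duty 9475.62 + delivery 2273.63 = 12393.23

Seller: SGD 27761.75; buyer: SGD 12393.23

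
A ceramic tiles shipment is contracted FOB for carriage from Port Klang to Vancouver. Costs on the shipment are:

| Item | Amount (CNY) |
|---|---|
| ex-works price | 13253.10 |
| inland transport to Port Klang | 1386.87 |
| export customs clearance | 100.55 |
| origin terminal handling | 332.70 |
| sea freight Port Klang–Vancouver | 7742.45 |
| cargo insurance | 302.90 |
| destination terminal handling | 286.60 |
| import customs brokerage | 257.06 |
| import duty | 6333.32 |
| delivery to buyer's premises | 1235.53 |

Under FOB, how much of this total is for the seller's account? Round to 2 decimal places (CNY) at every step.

Seller's account: CNY 15073.22

FOB: the seller bears costs until goods are on board at the origin port; the buyer bears freight, insurance and all costs thereafter.
Seller's account: goods 13253.10 + inland to port 1386.87 + export clearance 100.55 + origin terminal 332.70 = 15073.22
Buyer's account: freight 7742.45 + insurance 302.90 + destination terminal 286.60 + brokerage 257.06 + duty 6333.32 + delivery 1235.53 = 16157.86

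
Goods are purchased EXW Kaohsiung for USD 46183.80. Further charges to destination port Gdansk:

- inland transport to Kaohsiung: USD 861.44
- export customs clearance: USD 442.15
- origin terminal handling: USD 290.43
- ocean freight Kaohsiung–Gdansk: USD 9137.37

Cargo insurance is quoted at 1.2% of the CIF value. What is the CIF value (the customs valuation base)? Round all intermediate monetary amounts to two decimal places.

CIF value: USD 57606.47

Let C be the CIF value. C = EXW price + pre-shipment costs + freight + 1.2% × C
C − 1.2% × C = 46183.80 + 861.44 + 442.15 + 290.43 + 9137.37
0.988 × C = 56915.19
C = 56915.19 / 0.988 = 57606.47
Insurance premium = 1.2% × 57606.47 = 691.28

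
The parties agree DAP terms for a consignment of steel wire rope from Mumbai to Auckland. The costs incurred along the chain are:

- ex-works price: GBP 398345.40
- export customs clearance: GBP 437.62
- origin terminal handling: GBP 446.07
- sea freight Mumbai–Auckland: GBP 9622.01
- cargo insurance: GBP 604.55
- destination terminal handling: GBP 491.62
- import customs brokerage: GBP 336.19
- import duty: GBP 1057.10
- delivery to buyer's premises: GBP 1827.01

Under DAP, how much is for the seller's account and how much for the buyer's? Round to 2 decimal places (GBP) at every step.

Seller: GBP 411774.28; buyer: GBP 1393.29

DAP: the seller bears all costs to the named destination except import duty and clearance.
Seller's account: goods 398345.40 + export clearance 437.62 + origin terminal 446.07 + freight 9622.01 + insurance 604.55 + destination terminal 491.62 + delivery 1827.01 = 411774.28
Buyer's account: brokerage 336.19 + duty 1057.10 = 1393.29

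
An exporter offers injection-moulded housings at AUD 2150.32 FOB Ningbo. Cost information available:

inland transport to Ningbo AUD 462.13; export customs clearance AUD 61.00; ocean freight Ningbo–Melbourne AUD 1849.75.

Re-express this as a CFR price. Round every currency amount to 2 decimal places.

CFR price: AUD 4000.07

Not relevant to the conversion: export clearance, inland to port — on the seller under both FOB and CFR; already in the FOB price and stays in the CFR price.
From FOB to CFR, the seller additionally bears: freight.
CFR price = 2150.32 + 1849.75 = 4000.07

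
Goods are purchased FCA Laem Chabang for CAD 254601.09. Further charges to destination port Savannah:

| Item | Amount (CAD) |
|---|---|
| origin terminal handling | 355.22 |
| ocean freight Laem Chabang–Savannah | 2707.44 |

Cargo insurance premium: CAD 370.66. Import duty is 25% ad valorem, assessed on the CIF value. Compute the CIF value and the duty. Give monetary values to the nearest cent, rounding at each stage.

CIF = FCA price + pre-shipment costs + freight + insurance
CIF = 254601.09 + 355.22 + 2707.44 + 370.66 = 258034.41
Import duty = 258034.41 × 25% = 64508.60

CIF value: CAD 258034.41; import duty: CAD 64508.60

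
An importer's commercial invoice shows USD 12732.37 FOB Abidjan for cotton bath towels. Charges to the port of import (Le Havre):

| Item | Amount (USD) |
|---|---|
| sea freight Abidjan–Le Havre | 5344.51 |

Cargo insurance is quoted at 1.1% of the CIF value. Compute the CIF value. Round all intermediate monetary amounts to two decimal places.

Let C be the CIF value. C = FOB price + freight + 1.1% × C
C − 1.1% × C = 12732.37 + 5344.51
0.989 × C = 18076.88
C = 18076.88 / 0.989 = 18277.94
Insurance premium = 1.1% × 18277.94 = 201.06

CIF value: USD 18277.94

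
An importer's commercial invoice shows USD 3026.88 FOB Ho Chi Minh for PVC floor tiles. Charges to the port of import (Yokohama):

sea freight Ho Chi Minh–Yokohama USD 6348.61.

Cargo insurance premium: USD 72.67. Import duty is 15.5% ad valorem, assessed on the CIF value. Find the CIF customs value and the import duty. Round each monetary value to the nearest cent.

CIF = FOB price + freight + insurance
CIF = 3026.88 + 6348.61 + 72.67 = 9448.16
Import duty = 9448.16 × 15.5% = 1464.46

CIF value: USD 9448.16; import duty: USD 1464.46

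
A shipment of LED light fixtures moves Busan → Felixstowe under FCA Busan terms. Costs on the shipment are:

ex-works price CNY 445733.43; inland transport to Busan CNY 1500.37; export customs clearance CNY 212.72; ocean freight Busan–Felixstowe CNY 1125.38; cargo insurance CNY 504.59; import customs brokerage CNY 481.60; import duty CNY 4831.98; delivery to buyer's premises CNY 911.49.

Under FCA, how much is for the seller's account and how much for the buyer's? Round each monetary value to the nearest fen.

Seller: CNY 447446.52; buyer: CNY 7855.04

FCA: the seller delivers export-cleared goods to the carrier; the buyer bears costs from that point.
Seller's account: goods 445733.43 + inland to port 1500.37 + export clearance 212.72 = 447446.52
Buyer's account: freight 1125.38 + insurance 504.59 + brokerage 481.60 + duty 4831.98 + delivery 911.49 = 7855.04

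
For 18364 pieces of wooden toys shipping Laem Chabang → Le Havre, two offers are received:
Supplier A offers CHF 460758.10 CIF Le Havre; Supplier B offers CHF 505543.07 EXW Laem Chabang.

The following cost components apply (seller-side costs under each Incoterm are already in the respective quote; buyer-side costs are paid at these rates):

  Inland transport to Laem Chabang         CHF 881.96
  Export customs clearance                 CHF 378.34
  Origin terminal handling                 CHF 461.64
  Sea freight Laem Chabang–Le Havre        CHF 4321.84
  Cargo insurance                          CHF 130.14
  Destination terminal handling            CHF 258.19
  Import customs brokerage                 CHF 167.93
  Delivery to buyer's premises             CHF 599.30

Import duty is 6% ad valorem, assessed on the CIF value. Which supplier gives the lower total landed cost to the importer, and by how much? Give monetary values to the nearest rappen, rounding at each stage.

Supplier A is cheaper by CHF 54016.42

Supplier A (CIF):
The CIF price already equals the CIF value: 460758.10
Import duty = 460758.10 × 6% = 27645.49
Buyer bears (A): 258.19 + 167.93 + 599.30 = 1025.42
Landed cost (A) = invoice 460758.10 + 1025.42 + duty 27645.49 = 489429.01
Supplier B (EXW):
CIF value = EXW price + inland to port + export clearance + origin terminal + freight + insurance = 505543.07 + 881.96 + 378.34 + 461.64 + 4321.84 + 130.14 = 511716.99
Import duty = 511716.99 × 6% = 30703.02
Buyer bears (B): 881.96 + 378.34 + 461.64 + 4321.84 + 130.14 + 258.19 + 167.93 + 599.30 = 7199.34
Landed cost (B) = invoice 505543.07 + 7199.34 + duty 30703.02 = 543445.43
Difference = |489429.01 − 543445.43| = 54016.42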